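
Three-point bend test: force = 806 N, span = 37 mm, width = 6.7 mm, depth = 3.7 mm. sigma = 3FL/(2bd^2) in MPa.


sigma = 3*806*37/(2*6.7*3.7^2) = 487.7 MPa

487.7


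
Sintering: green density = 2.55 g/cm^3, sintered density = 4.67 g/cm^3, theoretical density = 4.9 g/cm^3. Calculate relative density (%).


Relative = 4.67 / 4.9 * 100 = 95.3%

95.3


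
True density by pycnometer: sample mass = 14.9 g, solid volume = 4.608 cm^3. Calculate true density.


TD = 14.9 / 4.608 = 3.234 g/cm^3

3.234


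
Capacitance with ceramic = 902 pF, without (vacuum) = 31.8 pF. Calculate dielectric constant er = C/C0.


er = 902 / 31.8 = 28.36

28.36


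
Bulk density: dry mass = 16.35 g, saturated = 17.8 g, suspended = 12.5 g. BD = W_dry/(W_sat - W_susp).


BD = 16.35 / (17.8 - 12.5) = 16.35 / 5.3 = 3.085 g/cm^3

3.085


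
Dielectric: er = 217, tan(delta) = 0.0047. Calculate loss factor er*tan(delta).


Loss = 217 * 0.0047 = 1.02

1.02


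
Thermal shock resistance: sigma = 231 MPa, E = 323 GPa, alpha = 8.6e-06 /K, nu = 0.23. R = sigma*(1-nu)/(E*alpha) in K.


R = 231*(1-0.23)/(323*1000*8.6e-06) = 64 K

64


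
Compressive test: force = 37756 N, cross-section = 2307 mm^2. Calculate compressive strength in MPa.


CS = 37756 / 2307 = 16.4 MPa

16.4


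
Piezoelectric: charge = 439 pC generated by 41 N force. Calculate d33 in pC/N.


d33 = 439 / 41 = 10.7 pC/N

10.7


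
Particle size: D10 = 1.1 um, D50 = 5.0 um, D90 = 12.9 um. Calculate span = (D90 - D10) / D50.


Span = (12.9 - 1.1) / 5.0 = 11.8 / 5.0 = 2.36

2.36


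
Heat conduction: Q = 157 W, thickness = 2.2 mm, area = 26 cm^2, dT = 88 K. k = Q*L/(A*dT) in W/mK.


k = 157*2.2/1000/(26/10000*88) = 1.51 W/mK

1.51


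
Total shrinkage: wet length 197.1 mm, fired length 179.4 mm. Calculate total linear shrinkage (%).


TS = (197.1 - 179.4) / 197.1 * 100 = 8.98%

8.98


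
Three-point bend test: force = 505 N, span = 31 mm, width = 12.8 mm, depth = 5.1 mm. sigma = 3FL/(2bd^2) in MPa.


sigma = 3*505*31/(2*12.8*5.1^2) = 70.5 MPa

70.5


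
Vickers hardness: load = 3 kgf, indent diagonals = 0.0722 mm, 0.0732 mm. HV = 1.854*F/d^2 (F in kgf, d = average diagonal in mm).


d_avg = (0.0722+0.0732)/2 = 0.0727 mm
HV = 1.854*3/0.0727^2 = 1052

1052


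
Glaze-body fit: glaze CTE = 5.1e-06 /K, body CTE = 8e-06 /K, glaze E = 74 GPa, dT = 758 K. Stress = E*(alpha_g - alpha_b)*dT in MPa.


Stress = 74*1000*(5.1e-06 - 8e-06)*758 = -162.7 MPa

-162.7


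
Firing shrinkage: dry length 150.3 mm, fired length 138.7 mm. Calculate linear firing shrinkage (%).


FS = (150.3 - 138.7) / 150.3 * 100 = 7.72%

7.72


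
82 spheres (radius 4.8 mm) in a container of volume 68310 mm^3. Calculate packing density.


V_sphere = 4/3*pi*4.8^3 = 463.2467 mm^3
Total V = 82*463.2467 = 37986.2294 mm^3
PD = 37986.2294 / 68310 = 0.556

0.556


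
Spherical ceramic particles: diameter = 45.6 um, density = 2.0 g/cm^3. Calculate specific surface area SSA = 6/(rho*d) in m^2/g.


SSA = 6 / (2.0 * 45.6) = 0.066 m^2/g

0.066


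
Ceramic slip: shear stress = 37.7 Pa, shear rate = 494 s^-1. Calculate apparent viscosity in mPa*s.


eta = tau/gamma * 1000 = 37.7/494 * 1000 = 76.3 mPa*s

76.3


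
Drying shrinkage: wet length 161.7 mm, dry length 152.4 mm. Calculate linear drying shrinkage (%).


DS = (161.7 - 152.4) / 161.7 * 100 = 5.75%

5.75


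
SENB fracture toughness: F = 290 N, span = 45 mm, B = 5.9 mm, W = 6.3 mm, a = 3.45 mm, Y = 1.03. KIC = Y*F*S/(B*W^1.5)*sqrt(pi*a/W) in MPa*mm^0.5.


KIC = 1.03*290*45/(5.9*6.3^1.5)*sqrt(pi*3.45/6.3) = 188.97

188.97


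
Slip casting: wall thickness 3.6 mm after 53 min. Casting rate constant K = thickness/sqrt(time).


K = 3.6 / sqrt(53) = 3.6 / 7.2801 = 0.494 mm/min^0.5

0.494


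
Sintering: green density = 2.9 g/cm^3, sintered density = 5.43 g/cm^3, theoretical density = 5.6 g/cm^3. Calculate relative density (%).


Relative = 5.43 / 5.6 * 100 = 97.0%

97.0


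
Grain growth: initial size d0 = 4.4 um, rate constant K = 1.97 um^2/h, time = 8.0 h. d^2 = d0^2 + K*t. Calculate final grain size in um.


d^2 = 4.4^2 + 1.97*8.0 = 35.12
d = sqrt(35.12) = 5.93 um

5.93


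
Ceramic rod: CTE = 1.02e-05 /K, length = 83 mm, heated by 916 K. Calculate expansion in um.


dL = 1.02e-05 * 83 * 916 * 1000 = 775.486 um

775.486


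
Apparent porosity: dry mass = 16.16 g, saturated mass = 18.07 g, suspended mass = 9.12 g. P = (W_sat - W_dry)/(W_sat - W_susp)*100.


P = (18.07 - 16.16) / (18.07 - 9.12) * 100 = 1.91 / 8.95 * 100 = 21.3%

21.3


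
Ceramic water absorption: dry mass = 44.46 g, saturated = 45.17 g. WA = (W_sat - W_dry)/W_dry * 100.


WA = (45.17 - 44.46) / 44.46 * 100 = 1.6%

1.6


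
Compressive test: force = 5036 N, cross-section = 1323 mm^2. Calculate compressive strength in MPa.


CS = 5036 / 1323 = 3.8 MPa

3.8


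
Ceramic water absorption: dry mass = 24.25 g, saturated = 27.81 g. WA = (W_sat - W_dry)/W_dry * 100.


WA = (27.81 - 24.25) / 24.25 * 100 = 14.68%

14.68


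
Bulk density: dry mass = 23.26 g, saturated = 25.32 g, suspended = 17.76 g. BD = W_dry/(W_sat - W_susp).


BD = 23.26 / (25.32 - 17.76) = 23.26 / 7.56 = 3.077 g/cm^3

3.077


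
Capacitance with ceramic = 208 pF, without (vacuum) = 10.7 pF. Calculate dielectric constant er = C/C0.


er = 208 / 10.7 = 19.44

19.44


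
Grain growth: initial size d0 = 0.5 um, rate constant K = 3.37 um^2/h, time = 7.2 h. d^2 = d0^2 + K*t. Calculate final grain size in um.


d^2 = 0.5^2 + 3.37*7.2 = 24.514
d = sqrt(24.514) = 4.95 um

4.95


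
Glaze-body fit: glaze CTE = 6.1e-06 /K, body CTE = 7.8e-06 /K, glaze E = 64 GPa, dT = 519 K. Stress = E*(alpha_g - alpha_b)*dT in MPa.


Stress = 64*1000*(6.1e-06 - 7.8e-06)*519 = -56.5 MPa

-56.5


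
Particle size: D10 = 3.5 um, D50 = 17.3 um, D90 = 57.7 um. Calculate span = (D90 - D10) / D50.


Span = (57.7 - 3.5) / 17.3 = 54.2 / 17.3 = 3.133

3.133


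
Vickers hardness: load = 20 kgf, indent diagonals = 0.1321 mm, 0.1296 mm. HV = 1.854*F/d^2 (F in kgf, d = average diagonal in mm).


d_avg = (0.1321+0.1296)/2 = 0.13085 mm
HV = 1.854*20/0.13085^2 = 2166

2166


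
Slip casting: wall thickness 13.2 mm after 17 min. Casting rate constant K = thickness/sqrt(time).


K = 13.2 / sqrt(17) = 13.2 / 4.1231 = 3.201 mm/min^0.5

3.201


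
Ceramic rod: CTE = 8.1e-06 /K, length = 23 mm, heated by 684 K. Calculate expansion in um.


dL = 8.1e-06 * 23 * 684 * 1000 = 127.429 um

127.429


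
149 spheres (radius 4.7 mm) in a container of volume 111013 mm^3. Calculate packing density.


V_sphere = 4/3*pi*4.7^3 = 434.8928 mm^3
Total V = 149*434.8928 = 64799.0272 mm^3
PD = 64799.0272 / 111013 = 0.584

0.584


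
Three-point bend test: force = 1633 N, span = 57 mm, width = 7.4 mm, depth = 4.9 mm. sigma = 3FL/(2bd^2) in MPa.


sigma = 3*1633*57/(2*7.4*4.9^2) = 785.8 MPa

785.8


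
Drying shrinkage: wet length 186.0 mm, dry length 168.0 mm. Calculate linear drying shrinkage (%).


DS = (186.0 - 168.0) / 186.0 * 100 = 9.68%

9.68


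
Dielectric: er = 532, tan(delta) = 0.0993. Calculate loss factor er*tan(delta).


Loss = 532 * 0.0993 = 52.828

52.828


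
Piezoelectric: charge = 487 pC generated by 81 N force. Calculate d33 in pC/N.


d33 = 487 / 81 = 6.0 pC/N

6.0


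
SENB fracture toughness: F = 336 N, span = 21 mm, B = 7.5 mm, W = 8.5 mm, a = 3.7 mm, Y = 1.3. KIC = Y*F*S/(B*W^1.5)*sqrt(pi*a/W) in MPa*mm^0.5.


KIC = 1.3*336*21/(7.5*8.5^1.5)*sqrt(pi*3.7/8.5) = 57.71

57.71


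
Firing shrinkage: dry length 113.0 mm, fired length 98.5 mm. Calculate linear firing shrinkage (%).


FS = (113.0 - 98.5) / 113.0 * 100 = 12.83%

12.83


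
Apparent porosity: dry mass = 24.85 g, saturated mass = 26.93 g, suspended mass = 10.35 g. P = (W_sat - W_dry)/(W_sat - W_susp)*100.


P = (26.93 - 24.85) / (26.93 - 10.35) * 100 = 2.08 / 16.58 * 100 = 12.5%

12.5


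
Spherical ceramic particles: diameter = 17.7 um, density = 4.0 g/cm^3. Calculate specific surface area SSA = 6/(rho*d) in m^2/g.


SSA = 6 / (4.0 * 17.7) = 0.085 m^2/g

0.085


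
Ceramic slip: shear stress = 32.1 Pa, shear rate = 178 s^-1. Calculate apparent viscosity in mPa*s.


eta = tau/gamma * 1000 = 32.1/178 * 1000 = 180.3 mPa*s

180.3


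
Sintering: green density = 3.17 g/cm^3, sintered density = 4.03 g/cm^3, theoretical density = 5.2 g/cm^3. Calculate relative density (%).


Relative = 4.03 / 5.2 * 100 = 77.5%

77.5


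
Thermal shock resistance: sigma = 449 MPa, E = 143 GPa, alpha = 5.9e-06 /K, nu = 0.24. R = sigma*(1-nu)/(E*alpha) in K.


R = 449*(1-0.24)/(143*1000*5.9e-06) = 404 K

404


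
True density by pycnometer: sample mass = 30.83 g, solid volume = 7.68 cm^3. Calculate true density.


TD = 30.83 / 7.68 = 4.014 g/cm^3

4.014


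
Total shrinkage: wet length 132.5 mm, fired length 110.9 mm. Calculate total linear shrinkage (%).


TS = (132.5 - 110.9) / 132.5 * 100 = 16.3%

16.3


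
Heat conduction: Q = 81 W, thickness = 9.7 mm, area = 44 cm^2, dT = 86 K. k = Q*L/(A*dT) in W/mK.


k = 81*9.7/1000/(44/10000*86) = 2.08 W/mK

2.08


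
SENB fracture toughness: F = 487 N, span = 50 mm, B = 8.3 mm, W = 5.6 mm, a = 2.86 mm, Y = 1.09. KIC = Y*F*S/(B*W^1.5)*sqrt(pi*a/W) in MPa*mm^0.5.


KIC = 1.09*487*50/(8.3*5.6^1.5)*sqrt(pi*2.86/5.6) = 305.65

305.65


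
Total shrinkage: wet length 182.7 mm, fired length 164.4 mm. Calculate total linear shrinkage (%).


TS = (182.7 - 164.4) / 182.7 * 100 = 10.02%

10.02


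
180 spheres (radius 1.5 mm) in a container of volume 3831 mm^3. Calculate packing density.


V_sphere = 4/3*pi*1.5^3 = 14.1372 mm^3
Total V = 180*14.1372 = 2544.696 mm^3
PD = 2544.696 / 3831 = 0.664

0.664


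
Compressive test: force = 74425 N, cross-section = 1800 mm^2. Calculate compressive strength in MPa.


CS = 74425 / 1800 = 41.3 MPa

41.3


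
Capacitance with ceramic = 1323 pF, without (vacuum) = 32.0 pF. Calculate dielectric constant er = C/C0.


er = 1323 / 32.0 = 41.34

41.34


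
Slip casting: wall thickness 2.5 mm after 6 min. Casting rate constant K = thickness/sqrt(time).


K = 2.5 / sqrt(6) = 2.5 / 2.4495 = 1.021 mm/min^0.5

1.021


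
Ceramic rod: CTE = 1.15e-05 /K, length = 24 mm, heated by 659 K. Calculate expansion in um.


dL = 1.15e-05 * 24 * 659 * 1000 = 181.884 um

181.884


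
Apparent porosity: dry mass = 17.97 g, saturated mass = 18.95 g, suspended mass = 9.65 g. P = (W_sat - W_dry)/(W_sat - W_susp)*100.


P = (18.95 - 17.97) / (18.95 - 9.65) * 100 = 0.98 / 9.3 * 100 = 10.5%

10.5


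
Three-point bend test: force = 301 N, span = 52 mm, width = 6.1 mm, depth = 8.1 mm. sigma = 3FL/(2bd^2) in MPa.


sigma = 3*301*52/(2*6.1*8.1^2) = 58.7 MPa

58.7


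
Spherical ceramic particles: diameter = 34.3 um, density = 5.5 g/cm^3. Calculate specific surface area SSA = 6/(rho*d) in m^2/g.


SSA = 6 / (5.5 * 34.3) = 0.032 m^2/g

0.032


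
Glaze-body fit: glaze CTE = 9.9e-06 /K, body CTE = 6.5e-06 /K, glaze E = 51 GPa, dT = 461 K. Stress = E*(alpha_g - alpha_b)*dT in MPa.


Stress = 51*1000*(9.9e-06 - 6.5e-06)*461 = 79.9 MPa

79.9


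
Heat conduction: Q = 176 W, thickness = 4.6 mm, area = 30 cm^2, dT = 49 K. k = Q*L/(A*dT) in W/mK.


k = 176*4.6/1000/(30/10000*49) = 5.51 W/mK

5.51


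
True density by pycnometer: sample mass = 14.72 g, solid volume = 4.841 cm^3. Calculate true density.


TD = 14.72 / 4.841 = 3.041 g/cm^3

3.041


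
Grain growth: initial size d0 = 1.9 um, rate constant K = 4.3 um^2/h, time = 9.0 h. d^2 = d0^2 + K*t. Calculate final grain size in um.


d^2 = 1.9^2 + 4.3*9.0 = 42.31
d = sqrt(42.31) = 6.5 um

6.5


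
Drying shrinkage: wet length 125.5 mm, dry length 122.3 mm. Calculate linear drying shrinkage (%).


DS = (125.5 - 122.3) / 125.5 * 100 = 2.55%

2.55


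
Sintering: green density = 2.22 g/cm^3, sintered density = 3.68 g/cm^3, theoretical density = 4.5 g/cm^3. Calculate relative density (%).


Relative = 3.68 / 4.5 * 100 = 81.8%

81.8


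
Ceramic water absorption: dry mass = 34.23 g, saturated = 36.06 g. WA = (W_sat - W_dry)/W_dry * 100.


WA = (36.06 - 34.23) / 34.23 * 100 = 5.35%

5.35


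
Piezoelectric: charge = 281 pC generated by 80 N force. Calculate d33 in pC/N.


d33 = 281 / 80 = 3.5 pC/N

3.5


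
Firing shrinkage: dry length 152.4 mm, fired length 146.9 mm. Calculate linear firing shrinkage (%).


FS = (152.4 - 146.9) / 152.4 * 100 = 3.61%

3.61


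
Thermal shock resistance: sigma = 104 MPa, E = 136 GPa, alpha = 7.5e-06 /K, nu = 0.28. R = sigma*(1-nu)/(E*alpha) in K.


R = 104*(1-0.28)/(136*1000*7.5e-06) = 73 K

73


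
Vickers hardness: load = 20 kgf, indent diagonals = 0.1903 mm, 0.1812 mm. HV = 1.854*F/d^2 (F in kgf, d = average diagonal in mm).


d_avg = (0.1903+0.1812)/2 = 0.18575 mm
HV = 1.854*20/0.18575^2 = 1075

1075


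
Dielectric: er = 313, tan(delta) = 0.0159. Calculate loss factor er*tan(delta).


Loss = 313 * 0.0159 = 4.977

4.977


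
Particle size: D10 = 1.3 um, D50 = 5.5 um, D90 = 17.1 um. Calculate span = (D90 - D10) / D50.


Span = (17.1 - 1.3) / 5.5 = 15.8 / 5.5 = 2.873

2.873


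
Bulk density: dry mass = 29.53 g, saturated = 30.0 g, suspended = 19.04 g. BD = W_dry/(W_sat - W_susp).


BD = 29.53 / (30.0 - 19.04) = 29.53 / 10.96 = 2.694 g/cm^3

2.694


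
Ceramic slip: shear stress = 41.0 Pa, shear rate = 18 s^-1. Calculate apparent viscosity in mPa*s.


eta = tau/gamma * 1000 = 41.0/18 * 1000 = 2277.8 mPa*s

2277.8


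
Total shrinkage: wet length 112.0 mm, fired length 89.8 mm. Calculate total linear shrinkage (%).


TS = (112.0 - 89.8) / 112.0 * 100 = 19.82%

19.82


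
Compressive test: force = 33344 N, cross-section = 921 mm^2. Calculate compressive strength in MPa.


CS = 33344 / 921 = 36.2 MPa

36.2


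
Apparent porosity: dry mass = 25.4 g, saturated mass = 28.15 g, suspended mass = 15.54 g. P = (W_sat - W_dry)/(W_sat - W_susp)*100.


P = (28.15 - 25.4) / (28.15 - 15.54) * 100 = 2.75 / 12.61 * 100 = 21.8%

21.8


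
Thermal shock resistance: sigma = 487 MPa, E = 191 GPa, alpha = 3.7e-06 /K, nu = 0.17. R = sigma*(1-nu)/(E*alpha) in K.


R = 487*(1-0.17)/(191*1000*3.7e-06) = 572 K

572


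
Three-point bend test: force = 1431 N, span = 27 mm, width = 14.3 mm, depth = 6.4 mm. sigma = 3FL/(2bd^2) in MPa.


sigma = 3*1431*27/(2*14.3*6.4^2) = 98.9 MPa

98.9


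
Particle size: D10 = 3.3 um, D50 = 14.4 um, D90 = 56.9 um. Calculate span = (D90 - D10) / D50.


Span = (56.9 - 3.3) / 14.4 = 53.6 / 14.4 = 3.722

3.722


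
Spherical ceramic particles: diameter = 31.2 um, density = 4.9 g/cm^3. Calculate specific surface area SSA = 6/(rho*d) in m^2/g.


SSA = 6 / (4.9 * 31.2) = 0.039 m^2/g

0.039


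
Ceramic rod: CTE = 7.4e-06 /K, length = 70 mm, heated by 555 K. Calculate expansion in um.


dL = 7.4e-06 * 70 * 555 * 1000 = 287.49 um

287.49


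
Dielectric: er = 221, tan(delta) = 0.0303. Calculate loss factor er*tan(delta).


Loss = 221 * 0.0303 = 6.696

6.696


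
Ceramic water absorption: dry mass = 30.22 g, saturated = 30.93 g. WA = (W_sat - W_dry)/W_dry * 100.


WA = (30.93 - 30.22) / 30.22 * 100 = 2.35%

2.35


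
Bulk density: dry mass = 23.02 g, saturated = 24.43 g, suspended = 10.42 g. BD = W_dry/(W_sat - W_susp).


BD = 23.02 / (24.43 - 10.42) = 23.02 / 14.01 = 1.643 g/cm^3

1.643


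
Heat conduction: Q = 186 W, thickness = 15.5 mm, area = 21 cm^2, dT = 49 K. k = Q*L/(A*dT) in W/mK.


k = 186*15.5/1000/(21/10000*49) = 28.02 W/mK

28.02


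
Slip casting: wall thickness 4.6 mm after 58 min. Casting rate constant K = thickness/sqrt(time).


K = 4.6 / sqrt(58) = 4.6 / 7.6158 = 0.604 mm/min^0.5

0.604


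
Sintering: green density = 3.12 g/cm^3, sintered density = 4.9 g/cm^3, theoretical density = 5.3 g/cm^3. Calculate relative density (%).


Relative = 4.9 / 5.3 * 100 = 92.5%

92.5


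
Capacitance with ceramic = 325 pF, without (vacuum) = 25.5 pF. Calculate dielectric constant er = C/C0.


er = 325 / 25.5 = 12.75

12.75


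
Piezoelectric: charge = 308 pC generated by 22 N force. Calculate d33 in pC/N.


d33 = 308 / 22 = 14.0 pC/N

14.0


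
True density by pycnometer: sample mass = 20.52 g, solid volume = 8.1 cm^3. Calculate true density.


TD = 20.52 / 8.1 = 2.533 g/cm^3

2.533


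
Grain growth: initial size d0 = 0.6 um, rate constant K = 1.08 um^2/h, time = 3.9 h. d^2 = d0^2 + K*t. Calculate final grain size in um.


d^2 = 0.6^2 + 1.08*3.9 = 4.572
d = sqrt(4.572) = 2.14 um

2.14


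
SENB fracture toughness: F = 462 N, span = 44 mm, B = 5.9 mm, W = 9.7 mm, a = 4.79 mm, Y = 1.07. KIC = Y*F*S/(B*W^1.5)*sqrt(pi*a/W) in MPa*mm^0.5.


KIC = 1.07*462*44/(5.9*9.7^1.5)*sqrt(pi*4.79/9.7) = 151.99

151.99


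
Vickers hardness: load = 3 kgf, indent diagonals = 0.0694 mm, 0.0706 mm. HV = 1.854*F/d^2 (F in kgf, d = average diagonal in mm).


d_avg = (0.0694+0.0706)/2 = 0.07 mm
HV = 1.854*3/0.07^2 = 1135

1135


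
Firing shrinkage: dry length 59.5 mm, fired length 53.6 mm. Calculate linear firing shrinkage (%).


FS = (59.5 - 53.6) / 59.5 * 100 = 9.92%

9.92


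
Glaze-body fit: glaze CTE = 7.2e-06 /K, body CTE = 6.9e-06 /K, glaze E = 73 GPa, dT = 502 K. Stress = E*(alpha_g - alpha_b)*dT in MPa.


Stress = 73*1000*(7.2e-06 - 6.9e-06)*502 = 11.0 MPa

11.0


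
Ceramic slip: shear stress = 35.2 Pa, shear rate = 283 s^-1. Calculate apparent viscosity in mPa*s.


eta = tau/gamma * 1000 = 35.2/283 * 1000 = 124.4 mPa*s

124.4


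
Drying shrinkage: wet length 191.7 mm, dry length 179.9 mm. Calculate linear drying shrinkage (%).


DS = (191.7 - 179.9) / 191.7 * 100 = 6.16%

6.16


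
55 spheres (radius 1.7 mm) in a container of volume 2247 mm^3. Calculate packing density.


V_sphere = 4/3*pi*1.7^3 = 20.5795 mm^3
Total V = 55*20.5795 = 1131.8725 mm^3
PD = 1131.8725 / 2247 = 0.504

0.504


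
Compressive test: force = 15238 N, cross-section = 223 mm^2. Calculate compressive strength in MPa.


CS = 15238 / 223 = 68.3 MPa

68.3


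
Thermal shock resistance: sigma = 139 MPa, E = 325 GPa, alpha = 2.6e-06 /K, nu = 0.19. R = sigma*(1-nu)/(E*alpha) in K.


R = 139*(1-0.19)/(325*1000*2.6e-06) = 133 K

133


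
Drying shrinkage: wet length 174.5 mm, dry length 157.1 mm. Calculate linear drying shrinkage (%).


DS = (174.5 - 157.1) / 174.5 * 100 = 9.97%

9.97


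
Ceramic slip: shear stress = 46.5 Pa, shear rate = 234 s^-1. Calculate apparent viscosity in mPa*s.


eta = tau/gamma * 1000 = 46.5/234 * 1000 = 198.7 mPa*s

198.7


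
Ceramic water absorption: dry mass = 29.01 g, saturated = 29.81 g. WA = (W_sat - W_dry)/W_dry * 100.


WA = (29.81 - 29.01) / 29.01 * 100 = 2.76%

2.76


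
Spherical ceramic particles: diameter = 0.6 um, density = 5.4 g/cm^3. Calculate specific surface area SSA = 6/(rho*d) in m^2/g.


SSA = 6 / (5.4 * 0.6) = 1.852 m^2/g

1.852


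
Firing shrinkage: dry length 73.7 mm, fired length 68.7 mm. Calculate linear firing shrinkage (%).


FS = (73.7 - 68.7) / 73.7 * 100 = 6.78%

6.78


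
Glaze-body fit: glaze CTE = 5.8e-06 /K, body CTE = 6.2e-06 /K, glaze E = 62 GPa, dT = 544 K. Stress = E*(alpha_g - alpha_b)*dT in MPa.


Stress = 62*1000*(5.8e-06 - 6.2e-06)*544 = -13.5 MPa

-13.5


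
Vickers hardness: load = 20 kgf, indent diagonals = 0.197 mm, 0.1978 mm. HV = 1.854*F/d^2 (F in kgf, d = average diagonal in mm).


d_avg = (0.197+0.1978)/2 = 0.1974 mm
HV = 1.854*20/0.1974^2 = 952

952


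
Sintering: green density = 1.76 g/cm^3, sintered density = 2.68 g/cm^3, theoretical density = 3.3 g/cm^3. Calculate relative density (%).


Relative = 2.68 / 3.3 * 100 = 81.2%

81.2


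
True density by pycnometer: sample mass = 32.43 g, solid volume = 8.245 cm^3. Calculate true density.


TD = 32.43 / 8.245 = 3.933 g/cm^3

3.933


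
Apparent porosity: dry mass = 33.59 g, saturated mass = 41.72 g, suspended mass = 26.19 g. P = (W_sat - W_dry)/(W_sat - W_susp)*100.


P = (41.72 - 33.59) / (41.72 - 26.19) * 100 = 8.13 / 15.53 * 100 = 52.4%

52.4


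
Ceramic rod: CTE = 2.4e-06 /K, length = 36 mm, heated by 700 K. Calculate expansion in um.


dL = 2.4e-06 * 36 * 700 * 1000 = 60.48 um

60.48


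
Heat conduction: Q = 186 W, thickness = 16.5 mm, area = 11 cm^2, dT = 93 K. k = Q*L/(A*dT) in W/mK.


k = 186*16.5/1000/(11/10000*93) = 30.0 W/mK

30.0


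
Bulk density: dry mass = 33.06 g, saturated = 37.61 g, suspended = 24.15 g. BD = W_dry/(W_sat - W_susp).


BD = 33.06 / (37.61 - 24.15) = 33.06 / 13.46 = 2.456 g/cm^3

2.456


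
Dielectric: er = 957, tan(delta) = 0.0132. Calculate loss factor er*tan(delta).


Loss = 957 * 0.0132 = 12.632

12.632


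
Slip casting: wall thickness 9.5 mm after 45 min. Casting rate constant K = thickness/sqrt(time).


K = 9.5 / sqrt(45) = 9.5 / 6.7082 = 1.416 mm/min^0.5

1.416


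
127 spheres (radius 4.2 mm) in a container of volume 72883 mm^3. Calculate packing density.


V_sphere = 4/3*pi*4.2^3 = 310.3391 mm^3
Total V = 127*310.3391 = 39413.0657 mm^3
PD = 39413.0657 / 72883 = 0.541

0.541


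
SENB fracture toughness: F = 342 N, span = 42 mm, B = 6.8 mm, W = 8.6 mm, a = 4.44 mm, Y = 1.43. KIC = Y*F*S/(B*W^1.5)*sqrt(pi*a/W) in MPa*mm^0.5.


KIC = 1.43*342*42/(6.8*8.6^1.5)*sqrt(pi*4.44/8.6) = 152.54

152.54


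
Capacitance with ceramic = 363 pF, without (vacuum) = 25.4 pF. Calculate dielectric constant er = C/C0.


er = 363 / 25.4 = 14.29

14.29


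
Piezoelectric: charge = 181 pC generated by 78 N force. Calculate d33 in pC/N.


d33 = 181 / 78 = 2.3 pC/N

2.3


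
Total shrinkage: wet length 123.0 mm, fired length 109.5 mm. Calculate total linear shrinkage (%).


TS = (123.0 - 109.5) / 123.0 * 100 = 10.98%

10.98


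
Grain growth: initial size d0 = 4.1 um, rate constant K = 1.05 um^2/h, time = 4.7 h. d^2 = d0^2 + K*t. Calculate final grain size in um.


d^2 = 4.1^2 + 1.05*4.7 = 21.745
d = sqrt(21.745) = 4.66 um

4.66


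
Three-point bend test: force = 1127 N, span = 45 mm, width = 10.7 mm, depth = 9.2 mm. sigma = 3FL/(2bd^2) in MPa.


sigma = 3*1127*45/(2*10.7*9.2^2) = 84.0 MPa

84.0


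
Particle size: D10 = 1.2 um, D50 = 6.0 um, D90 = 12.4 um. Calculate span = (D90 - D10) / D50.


Span = (12.4 - 1.2) / 6.0 = 11.2 / 6.0 = 1.867

1.867


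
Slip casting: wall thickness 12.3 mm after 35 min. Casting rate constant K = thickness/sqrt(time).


K = 12.3 / sqrt(35) = 12.3 / 5.9161 = 2.079 mm/min^0.5

2.079


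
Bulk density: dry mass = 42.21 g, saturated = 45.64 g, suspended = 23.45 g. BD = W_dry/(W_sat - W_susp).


BD = 42.21 / (45.64 - 23.45) = 42.21 / 22.19 = 1.902 g/cm^3

1.902


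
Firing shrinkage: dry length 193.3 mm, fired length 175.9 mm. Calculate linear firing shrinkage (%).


FS = (193.3 - 175.9) / 193.3 * 100 = 9.0%

9.0


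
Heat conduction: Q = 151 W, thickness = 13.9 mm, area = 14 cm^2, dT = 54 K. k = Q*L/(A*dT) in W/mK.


k = 151*13.9/1000/(14/10000*54) = 27.76 W/mK

27.76


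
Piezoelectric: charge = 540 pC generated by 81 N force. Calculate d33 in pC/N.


d33 = 540 / 81 = 6.7 pC/N

6.7


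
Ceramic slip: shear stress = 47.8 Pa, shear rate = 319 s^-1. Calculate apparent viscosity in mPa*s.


eta = tau/gamma * 1000 = 47.8/319 * 1000 = 149.8 mPa*s

149.8


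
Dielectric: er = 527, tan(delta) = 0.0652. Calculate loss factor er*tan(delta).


Loss = 527 * 0.0652 = 34.36

34.36


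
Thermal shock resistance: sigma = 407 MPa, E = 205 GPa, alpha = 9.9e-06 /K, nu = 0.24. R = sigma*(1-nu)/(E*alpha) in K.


R = 407*(1-0.24)/(205*1000*9.9e-06) = 152 K

152


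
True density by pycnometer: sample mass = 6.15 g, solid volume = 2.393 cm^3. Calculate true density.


TD = 6.15 / 2.393 = 2.57 g/cm^3

2.57


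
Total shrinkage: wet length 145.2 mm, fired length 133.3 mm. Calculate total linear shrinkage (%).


TS = (145.2 - 133.3) / 145.2 * 100 = 8.2%

8.2


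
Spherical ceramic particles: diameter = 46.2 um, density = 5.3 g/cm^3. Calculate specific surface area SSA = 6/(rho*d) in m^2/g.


SSA = 6 / (5.3 * 46.2) = 0.025 m^2/g

0.025


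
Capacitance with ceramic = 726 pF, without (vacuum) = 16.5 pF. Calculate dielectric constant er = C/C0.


er = 726 / 16.5 = 44.0

44.0


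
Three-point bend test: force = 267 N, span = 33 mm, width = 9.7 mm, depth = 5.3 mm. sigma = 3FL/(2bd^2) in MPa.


sigma = 3*267*33/(2*9.7*5.3^2) = 48.5 MPa

48.5


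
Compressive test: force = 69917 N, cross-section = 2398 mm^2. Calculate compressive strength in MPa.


CS = 69917 / 2398 = 29.2 MPa

29.2


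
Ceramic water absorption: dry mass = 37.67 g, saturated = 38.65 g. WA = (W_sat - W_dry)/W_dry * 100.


WA = (38.65 - 37.67) / 37.67 * 100 = 2.6%

2.6


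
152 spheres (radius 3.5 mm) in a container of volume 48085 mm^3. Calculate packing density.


V_sphere = 4/3*pi*3.5^3 = 179.5944 mm^3
Total V = 152*179.5944 = 27298.3488 mm^3
PD = 27298.3488 / 48085 = 0.568

0.568


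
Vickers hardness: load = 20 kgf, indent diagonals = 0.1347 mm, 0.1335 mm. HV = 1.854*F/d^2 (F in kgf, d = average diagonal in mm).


d_avg = (0.1347+0.1335)/2 = 0.1341 mm
HV = 1.854*20/0.1341^2 = 2062

2062


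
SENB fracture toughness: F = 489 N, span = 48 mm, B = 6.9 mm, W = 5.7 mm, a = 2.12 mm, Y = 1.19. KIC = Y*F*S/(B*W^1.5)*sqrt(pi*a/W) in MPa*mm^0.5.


KIC = 1.19*489*48/(6.9*5.7^1.5)*sqrt(pi*2.12/5.7) = 321.54

321.54


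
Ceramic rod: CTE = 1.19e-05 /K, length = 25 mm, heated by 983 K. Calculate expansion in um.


dL = 1.19e-05 * 25 * 983 * 1000 = 292.443 um

292.443


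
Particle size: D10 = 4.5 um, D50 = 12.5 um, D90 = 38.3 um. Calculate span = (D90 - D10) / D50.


Span = (38.3 - 4.5) / 12.5 = 33.8 / 12.5 = 2.704

2.704


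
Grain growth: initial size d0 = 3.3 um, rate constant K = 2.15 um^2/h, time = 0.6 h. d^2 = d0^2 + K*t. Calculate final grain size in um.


d^2 = 3.3^2 + 2.15*0.6 = 12.18
d = sqrt(12.18) = 3.49 um

3.49


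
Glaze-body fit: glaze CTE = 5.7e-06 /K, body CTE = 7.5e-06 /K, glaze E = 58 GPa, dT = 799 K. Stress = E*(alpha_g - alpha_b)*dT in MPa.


Stress = 58*1000*(5.7e-06 - 7.5e-06)*799 = -83.4 MPa

-83.4


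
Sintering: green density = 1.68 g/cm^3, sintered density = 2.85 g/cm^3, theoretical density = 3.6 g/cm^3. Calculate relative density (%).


Relative = 2.85 / 3.6 * 100 = 79.2%

79.2


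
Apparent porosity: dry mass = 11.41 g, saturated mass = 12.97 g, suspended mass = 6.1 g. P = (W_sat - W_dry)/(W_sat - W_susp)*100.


P = (12.97 - 11.41) / (12.97 - 6.1) * 100 = 1.56 / 6.87 * 100 = 22.7%

22.7


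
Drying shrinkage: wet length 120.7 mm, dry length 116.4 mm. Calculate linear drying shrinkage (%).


DS = (120.7 - 116.4) / 120.7 * 100 = 3.56%

3.56


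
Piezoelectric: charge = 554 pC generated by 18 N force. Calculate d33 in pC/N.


d33 = 554 / 18 = 30.8 pC/N

30.8


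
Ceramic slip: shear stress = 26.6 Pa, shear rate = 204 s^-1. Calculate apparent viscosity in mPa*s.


eta = tau/gamma * 1000 = 26.6/204 * 1000 = 130.4 mPa*s

130.4


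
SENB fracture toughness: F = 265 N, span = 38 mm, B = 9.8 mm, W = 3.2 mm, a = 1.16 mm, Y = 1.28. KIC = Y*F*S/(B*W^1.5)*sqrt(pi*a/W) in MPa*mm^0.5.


KIC = 1.28*265*38/(9.8*3.2^1.5)*sqrt(pi*1.16/3.2) = 245.2

245.2


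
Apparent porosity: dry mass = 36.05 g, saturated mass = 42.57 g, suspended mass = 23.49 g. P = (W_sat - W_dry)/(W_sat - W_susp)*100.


P = (42.57 - 36.05) / (42.57 - 23.49) * 100 = 6.52 / 19.08 * 100 = 34.2%

34.2


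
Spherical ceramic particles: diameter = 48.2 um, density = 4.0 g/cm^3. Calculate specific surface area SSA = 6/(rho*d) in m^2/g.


SSA = 6 / (4.0 * 48.2) = 0.031 m^2/g

0.031


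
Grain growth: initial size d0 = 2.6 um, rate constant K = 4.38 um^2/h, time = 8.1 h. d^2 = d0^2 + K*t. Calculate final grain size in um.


d^2 = 2.6^2 + 4.38*8.1 = 42.238
d = sqrt(42.238) = 6.5 um

6.5


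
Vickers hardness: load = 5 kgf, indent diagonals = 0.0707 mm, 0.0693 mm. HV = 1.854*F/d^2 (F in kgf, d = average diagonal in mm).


d_avg = (0.0707+0.0693)/2 = 0.07 mm
HV = 1.854*5/0.07^2 = 1892

1892


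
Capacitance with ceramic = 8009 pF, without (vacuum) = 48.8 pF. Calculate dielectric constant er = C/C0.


er = 8009 / 48.8 = 164.12

164.12


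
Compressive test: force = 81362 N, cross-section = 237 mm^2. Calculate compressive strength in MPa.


CS = 81362 / 237 = 343.3 MPa

343.3


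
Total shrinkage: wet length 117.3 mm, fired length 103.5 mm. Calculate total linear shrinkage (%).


TS = (117.3 - 103.5) / 117.3 * 100 = 11.76%

11.76


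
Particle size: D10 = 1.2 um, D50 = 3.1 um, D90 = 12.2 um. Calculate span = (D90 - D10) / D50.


Span = (12.2 - 1.2) / 3.1 = 11.0 / 3.1 = 3.548

3.548


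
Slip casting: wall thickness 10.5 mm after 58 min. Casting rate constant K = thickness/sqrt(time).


K = 10.5 / sqrt(58) = 10.5 / 7.6158 = 1.379 mm/min^0.5

1.379


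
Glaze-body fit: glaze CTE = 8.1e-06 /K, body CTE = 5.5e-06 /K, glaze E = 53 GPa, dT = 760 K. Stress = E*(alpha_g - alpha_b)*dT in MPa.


Stress = 53*1000*(8.1e-06 - 5.5e-06)*760 = 104.7 MPa

104.7


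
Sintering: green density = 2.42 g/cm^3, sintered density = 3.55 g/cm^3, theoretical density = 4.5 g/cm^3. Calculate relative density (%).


Relative = 3.55 / 4.5 * 100 = 78.9%

78.9


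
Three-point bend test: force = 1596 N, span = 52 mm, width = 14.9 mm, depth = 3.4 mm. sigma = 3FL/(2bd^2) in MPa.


sigma = 3*1596*52/(2*14.9*3.4^2) = 722.7 MPa

722.7


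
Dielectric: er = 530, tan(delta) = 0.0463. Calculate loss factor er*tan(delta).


Loss = 530 * 0.0463 = 24.539

24.539


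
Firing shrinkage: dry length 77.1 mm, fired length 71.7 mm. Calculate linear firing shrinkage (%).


FS = (77.1 - 71.7) / 77.1 * 100 = 7.0%

7.0


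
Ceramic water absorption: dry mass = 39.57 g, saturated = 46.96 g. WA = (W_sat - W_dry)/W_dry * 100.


WA = (46.96 - 39.57) / 39.57 * 100 = 18.68%

18.68


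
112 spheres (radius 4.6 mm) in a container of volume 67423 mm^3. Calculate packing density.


V_sphere = 4/3*pi*4.6^3 = 407.7201 mm^3
Total V = 112*407.7201 = 45664.6512 mm^3
PD = 45664.6512 / 67423 = 0.677

0.677


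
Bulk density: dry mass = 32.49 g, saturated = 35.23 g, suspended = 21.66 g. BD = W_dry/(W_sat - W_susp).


BD = 32.49 / (35.23 - 21.66) = 32.49 / 13.57 = 2.394 g/cm^3

2.394


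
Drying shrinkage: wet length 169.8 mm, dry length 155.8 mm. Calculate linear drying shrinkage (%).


DS = (169.8 - 155.8) / 169.8 * 100 = 8.24%

8.24


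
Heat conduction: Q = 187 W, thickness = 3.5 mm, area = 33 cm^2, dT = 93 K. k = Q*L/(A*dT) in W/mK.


k = 187*3.5/1000/(33/10000*93) = 2.13 W/mK

2.13


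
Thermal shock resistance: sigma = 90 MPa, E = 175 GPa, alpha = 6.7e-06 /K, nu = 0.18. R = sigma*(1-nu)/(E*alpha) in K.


R = 90*(1-0.18)/(175*1000*6.7e-06) = 63 K

63


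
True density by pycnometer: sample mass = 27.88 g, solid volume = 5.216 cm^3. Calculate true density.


TD = 27.88 / 5.216 = 5.345 g/cm^3

5.345


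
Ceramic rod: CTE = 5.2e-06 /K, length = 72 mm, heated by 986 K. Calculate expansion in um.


dL = 5.2e-06 * 72 * 986 * 1000 = 369.158 um

369.158


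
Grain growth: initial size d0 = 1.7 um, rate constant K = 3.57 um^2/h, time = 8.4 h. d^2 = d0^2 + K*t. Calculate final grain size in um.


d^2 = 1.7^2 + 3.57*8.4 = 32.878
d = sqrt(32.878) = 5.73 um

5.73


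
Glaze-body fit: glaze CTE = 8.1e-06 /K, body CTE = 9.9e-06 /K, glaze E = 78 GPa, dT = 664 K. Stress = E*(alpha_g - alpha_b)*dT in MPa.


Stress = 78*1000*(8.1e-06 - 9.9e-06)*664 = -93.2 MPa

-93.2


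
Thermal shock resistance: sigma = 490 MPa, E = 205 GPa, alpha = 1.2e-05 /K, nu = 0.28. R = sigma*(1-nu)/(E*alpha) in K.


R = 490*(1-0.28)/(205*1000*1.2e-05) = 143 K

143


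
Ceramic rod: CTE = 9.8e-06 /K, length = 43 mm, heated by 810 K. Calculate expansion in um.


dL = 9.8e-06 * 43 * 810 * 1000 = 341.334 um

341.334


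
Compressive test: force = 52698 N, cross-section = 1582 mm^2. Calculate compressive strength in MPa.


CS = 52698 / 1582 = 33.3 MPa

33.3


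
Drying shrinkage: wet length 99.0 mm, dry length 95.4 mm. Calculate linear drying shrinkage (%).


DS = (99.0 - 95.4) / 99.0 * 100 = 3.64%

3.64


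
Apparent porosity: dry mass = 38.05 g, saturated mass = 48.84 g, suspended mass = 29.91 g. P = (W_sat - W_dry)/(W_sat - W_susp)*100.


P = (48.84 - 38.05) / (48.84 - 29.91) * 100 = 10.79 / 18.93 * 100 = 57.0%

57.0


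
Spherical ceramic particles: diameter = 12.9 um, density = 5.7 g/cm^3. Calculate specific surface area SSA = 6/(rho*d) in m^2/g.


SSA = 6 / (5.7 * 12.9) = 0.082 m^2/g

0.082


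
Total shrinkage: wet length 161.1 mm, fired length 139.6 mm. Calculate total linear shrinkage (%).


TS = (161.1 - 139.6) / 161.1 * 100 = 13.35%

13.35


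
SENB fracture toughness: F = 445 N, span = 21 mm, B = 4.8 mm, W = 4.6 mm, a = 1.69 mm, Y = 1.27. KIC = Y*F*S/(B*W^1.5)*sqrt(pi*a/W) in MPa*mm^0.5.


KIC = 1.27*445*21/(4.8*4.6^1.5)*sqrt(pi*1.69/4.6) = 269.24

269.24


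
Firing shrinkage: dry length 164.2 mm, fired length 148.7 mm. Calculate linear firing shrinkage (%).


FS = (164.2 - 148.7) / 164.2 * 100 = 9.44%

9.44


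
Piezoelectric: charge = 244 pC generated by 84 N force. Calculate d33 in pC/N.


d33 = 244 / 84 = 2.9 pC/N

2.9


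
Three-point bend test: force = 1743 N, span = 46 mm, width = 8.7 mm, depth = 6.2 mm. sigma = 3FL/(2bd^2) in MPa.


sigma = 3*1743*46/(2*8.7*6.2^2) = 359.6 MPa

359.6


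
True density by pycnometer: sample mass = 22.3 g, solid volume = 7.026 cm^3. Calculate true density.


TD = 22.3 / 7.026 = 3.174 g/cm^3

3.174


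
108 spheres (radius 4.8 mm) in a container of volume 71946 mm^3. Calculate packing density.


V_sphere = 4/3*pi*4.8^3 = 463.2467 mm^3
Total V = 108*463.2467 = 50030.6436 mm^3
PD = 50030.6436 / 71946 = 0.695

0.695


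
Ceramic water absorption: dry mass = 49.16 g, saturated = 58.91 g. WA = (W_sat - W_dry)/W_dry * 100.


WA = (58.91 - 49.16) / 49.16 * 100 = 19.83%

19.83


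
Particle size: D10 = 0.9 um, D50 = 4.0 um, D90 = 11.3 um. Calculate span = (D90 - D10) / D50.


Span = (11.3 - 0.9) / 4.0 = 10.4 / 4.0 = 2.6

2.6


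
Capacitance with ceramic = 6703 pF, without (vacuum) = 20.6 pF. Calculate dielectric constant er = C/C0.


er = 6703 / 20.6 = 325.39

325.39


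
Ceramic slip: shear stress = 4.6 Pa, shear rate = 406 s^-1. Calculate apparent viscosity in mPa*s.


eta = tau/gamma * 1000 = 4.6/406 * 1000 = 11.3 mPa*s

11.3


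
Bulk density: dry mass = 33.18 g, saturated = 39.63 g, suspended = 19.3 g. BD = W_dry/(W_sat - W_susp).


BD = 33.18 / (39.63 - 19.3) = 33.18 / 20.33 = 1.632 g/cm^3

1.632


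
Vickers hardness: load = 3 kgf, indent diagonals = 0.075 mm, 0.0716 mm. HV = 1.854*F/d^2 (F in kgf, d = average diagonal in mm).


d_avg = (0.075+0.0716)/2 = 0.0733 mm
HV = 1.854*3/0.0733^2 = 1035

1035


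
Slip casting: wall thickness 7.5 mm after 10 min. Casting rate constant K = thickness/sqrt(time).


K = 7.5 / sqrt(10) = 7.5 / 3.1623 = 2.372 mm/min^0.5

2.372


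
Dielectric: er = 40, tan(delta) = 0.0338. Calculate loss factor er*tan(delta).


Loss = 40 * 0.0338 = 1.352

1.352


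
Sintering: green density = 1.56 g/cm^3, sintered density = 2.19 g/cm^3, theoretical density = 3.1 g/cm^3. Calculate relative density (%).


Relative = 2.19 / 3.1 * 100 = 70.6%

70.6


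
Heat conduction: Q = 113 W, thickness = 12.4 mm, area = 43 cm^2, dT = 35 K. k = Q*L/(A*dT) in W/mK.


k = 113*12.4/1000/(43/10000*35) = 9.31 W/mK

9.31


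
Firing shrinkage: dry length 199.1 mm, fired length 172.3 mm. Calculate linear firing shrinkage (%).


FS = (199.1 - 172.3) / 199.1 * 100 = 13.46%

13.46


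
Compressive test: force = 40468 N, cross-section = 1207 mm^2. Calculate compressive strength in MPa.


CS = 40468 / 1207 = 33.5 MPa

33.5


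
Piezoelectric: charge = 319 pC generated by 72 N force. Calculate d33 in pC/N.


d33 = 319 / 72 = 4.4 pC/N

4.4


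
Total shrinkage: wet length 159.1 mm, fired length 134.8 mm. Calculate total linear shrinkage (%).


TS = (159.1 - 134.8) / 159.1 * 100 = 15.27%

15.27


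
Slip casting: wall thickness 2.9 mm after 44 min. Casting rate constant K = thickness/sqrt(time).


K = 2.9 / sqrt(44) = 2.9 / 6.6332 = 0.437 mm/min^0.5

0.437


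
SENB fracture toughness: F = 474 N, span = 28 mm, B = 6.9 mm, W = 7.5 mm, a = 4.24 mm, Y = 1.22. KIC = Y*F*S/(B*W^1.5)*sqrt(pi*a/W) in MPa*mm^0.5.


KIC = 1.22*474*28/(6.9*7.5^1.5)*sqrt(pi*4.24/7.5) = 152.26

152.26


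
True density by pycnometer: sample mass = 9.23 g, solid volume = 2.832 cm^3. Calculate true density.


TD = 9.23 / 2.832 = 3.259 g/cm^3

3.259


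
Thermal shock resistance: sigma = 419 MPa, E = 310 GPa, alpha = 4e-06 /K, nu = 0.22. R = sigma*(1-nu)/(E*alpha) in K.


R = 419*(1-0.22)/(310*1000*4e-06) = 264 K

264


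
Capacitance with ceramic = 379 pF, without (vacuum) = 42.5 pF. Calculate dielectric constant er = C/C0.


er = 379 / 42.5 = 8.92

8.92


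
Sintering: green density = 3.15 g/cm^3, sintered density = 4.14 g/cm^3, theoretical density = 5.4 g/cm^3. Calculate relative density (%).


Relative = 4.14 / 5.4 * 100 = 76.7%

76.7


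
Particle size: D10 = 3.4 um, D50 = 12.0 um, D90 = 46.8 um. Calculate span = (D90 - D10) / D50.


Span = (46.8 - 3.4) / 12.0 = 43.4 / 12.0 = 3.617

3.617


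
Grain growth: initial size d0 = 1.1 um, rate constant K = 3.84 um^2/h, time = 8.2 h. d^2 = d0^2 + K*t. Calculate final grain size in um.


d^2 = 1.1^2 + 3.84*8.2 = 32.698
d = sqrt(32.698) = 5.72 um

5.72


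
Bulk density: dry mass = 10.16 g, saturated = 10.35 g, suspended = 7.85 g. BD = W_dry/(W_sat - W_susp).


BD = 10.16 / (10.35 - 7.85) = 10.16 / 2.5 = 4.064 g/cm^3

4.064


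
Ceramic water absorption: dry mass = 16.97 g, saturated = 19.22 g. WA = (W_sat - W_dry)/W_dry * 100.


WA = (19.22 - 16.97) / 16.97 * 100 = 13.26%

13.26


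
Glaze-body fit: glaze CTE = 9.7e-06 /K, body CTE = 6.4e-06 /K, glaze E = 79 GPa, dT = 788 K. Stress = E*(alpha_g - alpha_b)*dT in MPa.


Stress = 79*1000*(9.7e-06 - 6.4e-06)*788 = 205.4 MPa

205.4


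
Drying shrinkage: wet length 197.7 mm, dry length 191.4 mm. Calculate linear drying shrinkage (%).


DS = (197.7 - 191.4) / 197.7 * 100 = 3.19%

3.19


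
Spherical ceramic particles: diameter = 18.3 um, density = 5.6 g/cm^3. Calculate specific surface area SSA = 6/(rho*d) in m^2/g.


SSA = 6 / (5.6 * 18.3) = 0.059 m^2/g

0.059


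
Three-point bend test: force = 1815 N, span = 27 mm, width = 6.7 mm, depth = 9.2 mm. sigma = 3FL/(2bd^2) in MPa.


sigma = 3*1815*27/(2*6.7*9.2^2) = 129.6 MPa

129.6


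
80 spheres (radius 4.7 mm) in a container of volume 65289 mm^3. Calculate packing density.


V_sphere = 4/3*pi*4.7^3 = 434.8928 mm^3
Total V = 80*434.8928 = 34791.424 mm^3
PD = 34791.424 / 65289 = 0.533

0.533


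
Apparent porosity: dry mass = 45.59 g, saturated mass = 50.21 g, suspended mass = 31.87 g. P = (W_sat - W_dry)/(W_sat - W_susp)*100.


P = (50.21 - 45.59) / (50.21 - 31.87) * 100 = 4.62 / 18.34 * 100 = 25.2%

25.2


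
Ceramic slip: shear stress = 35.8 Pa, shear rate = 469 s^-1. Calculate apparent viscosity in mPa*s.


eta = tau/gamma * 1000 = 35.8/469 * 1000 = 76.3 mPa*s

76.3


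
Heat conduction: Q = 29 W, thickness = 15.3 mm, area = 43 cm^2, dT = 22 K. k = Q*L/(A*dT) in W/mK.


k = 29*15.3/1000/(43/10000*22) = 4.69 W/mK

4.69
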